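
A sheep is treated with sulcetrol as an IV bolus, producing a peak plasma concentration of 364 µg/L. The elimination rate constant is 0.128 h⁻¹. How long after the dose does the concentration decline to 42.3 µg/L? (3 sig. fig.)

C(t) = C₀ e^(−kt)  ⇒  t = ln(C₀/C) / k
t = ln(364/42.3) / 0.1280 = 2.152 / 0.1280 ≈ 16.8 hours

16.8 hours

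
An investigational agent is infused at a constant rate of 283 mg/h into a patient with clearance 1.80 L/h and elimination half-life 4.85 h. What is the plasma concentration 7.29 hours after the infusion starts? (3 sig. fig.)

102 µg/mL

Css = rate / CL = 283 / 1.80 = 157.2 µg/mL
k = ln 2 / 4.85 = 0.1429 h⁻¹
C(t) = Css (1 − e^(−kt)) = 157.2 × (1 − e^(−1.042)) = 157.2 × 0.6472 ≈ 102 µg/mL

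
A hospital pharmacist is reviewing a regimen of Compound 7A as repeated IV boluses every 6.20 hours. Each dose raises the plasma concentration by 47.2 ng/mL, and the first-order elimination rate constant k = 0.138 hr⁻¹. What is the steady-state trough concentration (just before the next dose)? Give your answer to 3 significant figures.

34.9 ng/mL

Fraction remaining after one interval: e^(−kτ) = e^(−0.1380 × 6.20) = 0.4250
R = 1 / (1 − 0.4250) = 1.739
Css,max = 47.2 × 1.739 = 82.09 ng/mL
Css,min = Css,max × e^(−kτ) = 82.09 × 0.4250 ≈ 34.9 ng/mL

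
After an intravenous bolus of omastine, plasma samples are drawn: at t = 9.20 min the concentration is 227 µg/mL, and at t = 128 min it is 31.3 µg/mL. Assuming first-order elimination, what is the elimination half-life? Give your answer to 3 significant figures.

k = ln(C₁/C₂) / (t₂ − t₁) = ln(227/31.3) / (128 − 9.20)
  = 1.981 / 118.8 = 0.01668 min⁻¹
t½ = ln 2 / k = ln 2 / 0.01668 ≈ 41.6 minutes

41.6 minutes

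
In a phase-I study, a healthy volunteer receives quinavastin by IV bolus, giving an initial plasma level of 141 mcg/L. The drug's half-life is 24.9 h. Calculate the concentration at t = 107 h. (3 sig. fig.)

7.17 mcg/L

k = ln 2 / 24.9 = 0.02784 h⁻¹
C(t) = C₀ e^(−kt) = 141 × e^(−0.02784 × 107) = 141 × e^(−2.979) = 141 × 0.05086 ≈ 7.17 mcg/L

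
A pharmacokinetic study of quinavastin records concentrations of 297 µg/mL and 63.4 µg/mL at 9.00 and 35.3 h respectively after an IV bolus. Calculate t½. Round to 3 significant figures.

k = ln(C₁/C₂) / (t₂ − t₁) = ln(297/63.4) / (35.3 − 9.00)
  = 1.544 / 26.30 = 0.05872 h⁻¹
t½ = ln 2 / k = ln 2 / 0.05872 ≈ 11.8 hours

11.8 hours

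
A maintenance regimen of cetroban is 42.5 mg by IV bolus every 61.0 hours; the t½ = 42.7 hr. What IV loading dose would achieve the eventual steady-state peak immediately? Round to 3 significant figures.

67.6 mg

k = ln 2 / 42.7 = 0.01623 hr⁻¹
Accumulation ratio R = 1 / (1 − e^(−kτ)) = 1 / (1 − e^(−0.01623×61.0)) = 1 / (1 − 0.3715) = 1.591
Loading dose = maintenance dose × R = 42.5 × 1.591 ≈ 67.6 mg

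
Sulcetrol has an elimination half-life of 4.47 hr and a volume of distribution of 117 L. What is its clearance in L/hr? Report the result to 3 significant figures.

18.1 L/hr

k = ln 2 / t½ = ln 2 / 4.47 = 0.1551 hr⁻¹
CL = k · V = 0.1551 × 117 ≈ 18.1 L/hr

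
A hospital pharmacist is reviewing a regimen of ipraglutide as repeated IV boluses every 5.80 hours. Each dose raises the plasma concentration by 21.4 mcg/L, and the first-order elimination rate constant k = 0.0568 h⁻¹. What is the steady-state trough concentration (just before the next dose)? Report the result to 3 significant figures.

54.8 mcg/L

Fraction remaining after one interval: e^(−kτ) = e^(−0.05680 × 5.80) = 0.7193
R = 1 / (1 − 0.7193) = 3.563
Css,max = 21.4 × 3.563 = 76.25 mcg/L
Css,min = Css,max × e^(−kτ) = 76.25 × 0.7193 ≈ 54.8 mcg/L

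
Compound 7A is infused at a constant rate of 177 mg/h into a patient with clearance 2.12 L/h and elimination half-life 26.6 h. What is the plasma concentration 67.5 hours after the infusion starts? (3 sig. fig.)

Css = rate / CL = 177 / 2.12 = 83.49 mg/L
k = ln 2 / 26.6 = 0.02606 h⁻¹
C(t) = Css (1 − e^(−kt)) = 83.49 × (1 − e^(−1.759)) = 83.49 × 0.8278 ≈ 69.1 mg/L

69.1 mg/L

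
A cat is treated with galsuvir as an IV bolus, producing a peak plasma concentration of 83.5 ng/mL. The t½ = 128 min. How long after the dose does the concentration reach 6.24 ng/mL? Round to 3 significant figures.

479 minutes

k = ln 2 / 128 = 0.005415 min⁻¹
C(t) = C₀ e^(−kt)  ⇒  t = ln(C₀/C) / k
t = ln(83.5/6.24) / 0.005415 = 2.594 / 0.005415 ≈ 479 minutes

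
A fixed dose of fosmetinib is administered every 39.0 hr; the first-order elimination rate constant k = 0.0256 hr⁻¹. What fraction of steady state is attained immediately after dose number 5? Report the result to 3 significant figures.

0.993

f_n = 1 − e^(−nkτ) = 1 − e^(−5 × 0.02560 × 39.0) = 1 − e^(−4.992) = 1 − 0.006792 ≈ 0.993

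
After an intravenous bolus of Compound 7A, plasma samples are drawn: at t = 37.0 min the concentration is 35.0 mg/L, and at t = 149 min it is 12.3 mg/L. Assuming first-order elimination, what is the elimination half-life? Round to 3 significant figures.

74.2 minutes

k = ln(C₁/C₂) / (t₂ − t₁) = ln(35.0/12.3) / (149 − 37.0)
  = 1.046 / 112.0 = 0.009337 min⁻¹
t½ = ln 2 / k = ln 2 / 0.009337 ≈ 74.2 minutes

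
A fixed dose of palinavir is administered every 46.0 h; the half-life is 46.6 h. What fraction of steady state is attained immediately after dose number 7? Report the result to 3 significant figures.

0.992

k = ln 2 / 46.6 = 0.01487 h⁻¹
f_n = 1 − e^(−nkτ) = 1 − e^(−7 × 0.01487 × 46.0) = 1 − e^(−4.790) = 1 − 0.008316 ≈ 0.992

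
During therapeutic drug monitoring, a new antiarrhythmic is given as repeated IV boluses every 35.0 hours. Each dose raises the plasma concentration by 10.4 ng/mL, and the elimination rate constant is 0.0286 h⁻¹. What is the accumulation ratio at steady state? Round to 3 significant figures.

Fraction remaining after one interval: e^(−kτ) = e^(−0.02860 × 35.0) = 0.3675
R = 1 / (1 − 0.3675) = 1 / 0.6325 ≈ 1.58

1.58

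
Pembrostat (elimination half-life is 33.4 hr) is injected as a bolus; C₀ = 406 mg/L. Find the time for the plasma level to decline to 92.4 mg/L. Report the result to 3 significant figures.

71.3 hours

k = ln 2 / 33.4 = 0.02075 hr⁻¹
C(t) = C₀ e^(−kt)  ⇒  t = ln(C₀/C) / k
t = ln(406/92.4) / 0.02075 = 1.480 / 0.02075 ≈ 71.3 hours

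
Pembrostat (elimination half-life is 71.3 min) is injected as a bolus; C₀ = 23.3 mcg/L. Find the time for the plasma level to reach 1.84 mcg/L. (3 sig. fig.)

261 minutes

k = ln 2 / 71.3 = 0.009722 min⁻¹
C(t) = C₀ e^(−kt)  ⇒  t = ln(C₀/C) / k
t = ln(23.3/1.84) / 0.009722 = 2.539 / 0.009722 ≈ 261 minutes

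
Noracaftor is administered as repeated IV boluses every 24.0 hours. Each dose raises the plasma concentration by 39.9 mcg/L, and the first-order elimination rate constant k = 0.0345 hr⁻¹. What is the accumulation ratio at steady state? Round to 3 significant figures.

1.78

Fraction remaining after one interval: e^(−kτ) = e^(−0.03450 × 24.0) = 0.4369
R = 1 / (1 − 0.4369) = 1 / 0.5631 ≈ 1.78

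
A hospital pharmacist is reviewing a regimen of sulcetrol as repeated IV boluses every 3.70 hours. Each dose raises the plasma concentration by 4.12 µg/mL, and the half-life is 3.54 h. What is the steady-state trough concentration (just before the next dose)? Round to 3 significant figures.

3.87 µg/mL

k = ln 2 / 3.54 = 0.1958 h⁻¹
Fraction remaining after one interval: e^(−kτ) = e^(−0.1958 × 3.70) = 0.4846
R = 1 / (1 − 0.4846) = 1.940
Css,max = 4.12 × 1.940 = 7.993 µg/mL
Css,min = Css,max × e^(−kτ) = 7.993 × 0.4846 ≈ 3.87 µg/mL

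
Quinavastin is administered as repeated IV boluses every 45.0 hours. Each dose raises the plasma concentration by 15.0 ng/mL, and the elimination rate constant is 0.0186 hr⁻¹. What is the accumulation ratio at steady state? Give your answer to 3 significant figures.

1.76

Fraction remaining after one interval: e^(−kτ) = e^(−0.01860 × 45.0) = 0.4330
R = 1 / (1 − 0.4330) = 1 / 0.5670 ≈ 1.76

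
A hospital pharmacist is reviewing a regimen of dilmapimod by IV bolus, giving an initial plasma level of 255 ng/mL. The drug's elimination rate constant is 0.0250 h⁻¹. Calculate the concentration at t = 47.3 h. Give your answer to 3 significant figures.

78.2 ng/mL

C(t) = C₀ e^(−kt) = 255 × e^(−0.02500 × 47.3) = 255 × e^(−1.182) = 255 × 0.3065 ≈ 78.2 ng/mL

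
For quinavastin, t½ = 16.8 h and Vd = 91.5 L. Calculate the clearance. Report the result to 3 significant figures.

k = ln 2 / t½ = ln 2 / 16.8 = 0.04126 h⁻¹
CL = k · V = 0.04126 × 91.5 ≈ 3.78 L/h

3.78 L/h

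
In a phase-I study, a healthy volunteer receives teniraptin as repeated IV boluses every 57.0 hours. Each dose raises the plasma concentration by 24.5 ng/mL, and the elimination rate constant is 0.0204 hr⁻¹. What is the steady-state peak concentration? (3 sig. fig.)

35.6 ng/mL

Fraction remaining after one interval: e^(−kτ) = e^(−0.02040 × 57.0) = 0.3126
R = 1 / (1 − 0.3126) = 1.455
Css,max = 24.5 × 1.455 ≈ 35.6 ng/mL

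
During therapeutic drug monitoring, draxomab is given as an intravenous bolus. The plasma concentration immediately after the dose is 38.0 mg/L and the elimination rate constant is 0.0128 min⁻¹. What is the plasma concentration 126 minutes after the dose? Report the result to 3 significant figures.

7.57 mg/L

C(t) = C₀ e^(−kt) = 38.0 × e^(−0.01280 × 126) = 38.0 × e^(−1.613) = 38.0 × 0.1993 ≈ 7.57 mg/L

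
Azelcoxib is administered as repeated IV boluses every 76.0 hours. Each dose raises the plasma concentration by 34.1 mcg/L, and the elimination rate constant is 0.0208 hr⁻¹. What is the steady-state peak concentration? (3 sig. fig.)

42.9 mcg/L

Fraction remaining after one interval: e^(−kτ) = e^(−0.02080 × 76.0) = 0.2058
R = 1 / (1 − 0.2058) = 1.259
Css,max = 34.1 × 1.259 ≈ 42.9 mcg/L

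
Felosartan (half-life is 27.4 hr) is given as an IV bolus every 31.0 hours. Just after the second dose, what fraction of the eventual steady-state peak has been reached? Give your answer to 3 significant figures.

k = ln 2 / 27.4 = 0.02530 hr⁻¹
f_n = 1 − e^(−nkτ) = 1 − e^(−2 × 0.02530 × 31.0) = 1 − e^(−1.568) = 1 − 0.2084 ≈ 0.792

0.792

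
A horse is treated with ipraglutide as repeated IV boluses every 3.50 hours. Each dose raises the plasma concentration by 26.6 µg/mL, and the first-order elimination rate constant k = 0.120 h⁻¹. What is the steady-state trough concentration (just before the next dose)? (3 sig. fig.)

Fraction remaining after one interval: e^(−kτ) = e^(−0.1200 × 3.50) = 0.6570
R = 1 / (1 − 0.6570) = 2.916
Css,max = 26.6 × 2.916 = 77.56 µg/mL
Css,min = Css,max × e^(−kτ) = 77.56 × 0.6570 ≈ 51.0 µg/mL

51.0 µg/mL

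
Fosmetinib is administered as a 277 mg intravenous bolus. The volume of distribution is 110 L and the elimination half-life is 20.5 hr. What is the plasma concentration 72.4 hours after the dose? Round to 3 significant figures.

C₀ = dose / V = 277 / 110 = 2.518 µg/mL
k = ln 2 / 20.5 = 0.03381 hr⁻¹
C(t) = C₀ e^(−kt) = 2.518 × e^(−0.03381 × 72.4) = 2.518 × e^(−2.448) = 2.518 × 0.08647 ≈ 0.218 µg/mL

0.218 µg/mL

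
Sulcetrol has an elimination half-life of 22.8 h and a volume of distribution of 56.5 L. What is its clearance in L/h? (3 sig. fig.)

1.72 L/h

k = ln 2 / t½ = ln 2 / 22.8 = 0.03040 h⁻¹
CL = k · V = 0.03040 × 56.5 ≈ 1.72 L/h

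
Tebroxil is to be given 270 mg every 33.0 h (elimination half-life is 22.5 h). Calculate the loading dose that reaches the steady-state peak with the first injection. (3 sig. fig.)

k = ln 2 / 22.5 = 0.03081 h⁻¹
Accumulation ratio R = 1 / (1 − e^(−kτ)) = 1 / (1 − e^(−0.03081×33.0)) = 1 / (1 − 0.3618) = 1.567
Loading dose = maintenance dose × R = 270 × 1.567 ≈ 423 mg

423 mg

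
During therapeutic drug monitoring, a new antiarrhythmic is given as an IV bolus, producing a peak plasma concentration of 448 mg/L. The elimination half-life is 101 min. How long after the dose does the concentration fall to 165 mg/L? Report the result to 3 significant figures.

k = ln 2 / 101 = 0.006863 min⁻¹
C(t) = C₀ e^(−kt)  ⇒  t = ln(C₀/C) / k
t = ln(448/165) / 0.006863 = 0.9988 / 0.006863 ≈ 146 minutes

146 minutes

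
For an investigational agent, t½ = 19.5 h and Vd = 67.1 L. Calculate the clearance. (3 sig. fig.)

k = ln 2 / t½ = ln 2 / 19.5 = 0.03555 h⁻¹
CL = k · V = 0.03555 × 67.1 ≈ 2.39 L/h

2.39 L/h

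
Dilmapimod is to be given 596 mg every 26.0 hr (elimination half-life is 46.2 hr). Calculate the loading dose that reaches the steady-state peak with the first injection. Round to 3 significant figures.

1850 mg

k = ln 2 / 46.2 = 0.01500 hr⁻¹
Accumulation ratio R = 1 / (1 − e^(−kτ)) = 1 / (1 − e^(−0.01500×26.0)) = 1 / (1 − 0.6770) = 3.096
Loading dose = maintenance dose × R = 596 × 3.096 ≈ 1850 mg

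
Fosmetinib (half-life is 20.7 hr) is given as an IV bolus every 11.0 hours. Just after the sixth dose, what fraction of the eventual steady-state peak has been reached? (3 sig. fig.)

0.890

k = ln 2 / 20.7 = 0.03349 hr⁻¹
f_n = 1 − e^(−nkτ) = 1 − e^(−6 × 0.03349 × 11.0) = 1 − e^(−2.210) = 1 − 0.1097 ≈ 0.890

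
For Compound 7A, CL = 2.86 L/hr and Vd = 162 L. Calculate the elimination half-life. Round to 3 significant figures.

k = CL / V = 2.86 / 162 = 0.01765 hr⁻¹
t½ = ln 2 / k = ln 2 / 0.01765 ≈ 39.3 hours

39.3 hours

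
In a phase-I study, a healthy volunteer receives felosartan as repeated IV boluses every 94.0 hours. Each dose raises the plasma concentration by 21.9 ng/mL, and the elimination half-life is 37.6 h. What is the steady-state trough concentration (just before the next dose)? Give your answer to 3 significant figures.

k = ln 2 / 37.6 = 0.01843 h⁻¹
Fraction remaining after one interval: e^(−kτ) = e^(−0.01843 × 94.0) = 0.1768
R = 1 / (1 − 0.1768) = 1.215
Css,max = 21.9 × 1.215 = 26.60 ng/mL
Css,min = Css,max × e^(−kτ) = 26.60 × 0.1768 ≈ 4.70 ng/mL

4.70 ng/mL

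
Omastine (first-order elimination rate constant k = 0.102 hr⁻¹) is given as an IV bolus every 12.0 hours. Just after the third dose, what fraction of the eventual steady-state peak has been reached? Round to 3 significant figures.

0.975

f_n = 1 − e^(−nkτ) = 1 − e^(−3 × 0.1020 × 12.0) = 1 − e^(−3.672) = 1 − 0.02543 ≈ 0.975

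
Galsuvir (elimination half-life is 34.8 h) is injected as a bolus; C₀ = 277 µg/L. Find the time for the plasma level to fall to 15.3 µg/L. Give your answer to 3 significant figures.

k = ln 2 / 34.8 = 0.01992 h⁻¹
C(t) = C₀ e^(−kt)  ⇒  t = ln(C₀/C) / k
t = ln(277/15.3) / 0.01992 = 2.896 / 0.01992 ≈ 145 hours

145 hours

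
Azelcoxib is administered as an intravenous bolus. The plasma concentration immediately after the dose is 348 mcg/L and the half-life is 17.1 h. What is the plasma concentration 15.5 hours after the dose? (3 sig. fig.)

186 mcg/L

k = ln 2 / 17.1 = 0.04053 h⁻¹
C(t) = C₀ e^(−kt) = 348 × e^(−0.04053 × 15.5) = 348 × e^(−0.6283) = 348 × 0.5335 ≈ 186 mcg/L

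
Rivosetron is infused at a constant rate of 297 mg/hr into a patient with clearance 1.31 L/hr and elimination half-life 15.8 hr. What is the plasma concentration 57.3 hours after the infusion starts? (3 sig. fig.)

Css = rate / CL = 297 / 1.31 = 226.7 mg/L
k = ln 2 / 15.8 = 0.04387 hr⁻¹
C(t) = Css (1 − e^(−kt)) = 226.7 × (1 − e^(−2.514)) = 226.7 × 0.9190 ≈ 208 mg/L

208 mg/L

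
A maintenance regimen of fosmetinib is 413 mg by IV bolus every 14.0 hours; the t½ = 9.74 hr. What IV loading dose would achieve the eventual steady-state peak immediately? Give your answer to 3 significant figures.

k = ln 2 / 9.74 = 0.07117 hr⁻¹
Accumulation ratio R = 1 / (1 − e^(−kτ)) = 1 / (1 − e^(−0.07117×14.0)) = 1 / (1 − 0.3692) = 1.585
Loading dose = maintenance dose × R = 413 × 1.585 ≈ 655 mg

655 mg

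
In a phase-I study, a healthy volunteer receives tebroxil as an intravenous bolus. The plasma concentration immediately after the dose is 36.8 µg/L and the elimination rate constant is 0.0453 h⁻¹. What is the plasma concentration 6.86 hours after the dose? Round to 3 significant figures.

27.0 µg/L

C(t) = C₀ e^(−kt) = 36.8 × e^(−0.04530 × 6.86) = 36.8 × e^(−0.3108) = 36.8 × 0.7329 ≈ 27.0 µg/L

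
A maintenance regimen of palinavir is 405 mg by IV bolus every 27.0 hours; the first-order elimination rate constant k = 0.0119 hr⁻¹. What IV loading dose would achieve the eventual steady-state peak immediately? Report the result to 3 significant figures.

Accumulation ratio R = 1 / (1 − e^(−kτ)) = 1 / (1 − e^(−0.01190×27.0)) = 1 / (1 − 0.7252) = 3.639
Loading dose = maintenance dose × R = 405 × 3.639 ≈ 1470 mg

1470 mg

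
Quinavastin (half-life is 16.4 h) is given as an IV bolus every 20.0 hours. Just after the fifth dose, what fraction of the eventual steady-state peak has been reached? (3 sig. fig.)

k = ln 2 / 16.4 = 0.04227 h⁻¹
f_n = 1 − e^(−nkτ) = 1 − e^(−5 × 0.04227 × 20.0) = 1 − e^(−4.227) = 1 − 0.01460 ≈ 0.985

0.985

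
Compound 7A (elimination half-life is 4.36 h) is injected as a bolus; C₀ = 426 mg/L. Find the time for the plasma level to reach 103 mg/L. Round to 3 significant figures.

8.93 hours

k = ln 2 / 4.36 = 0.1590 h⁻¹
C(t) = C₀ e^(−kt)  ⇒  t = ln(C₀/C) / k
t = ln(426/103) / 0.1590 = 1.420 / 0.1590 ≈ 8.93 hours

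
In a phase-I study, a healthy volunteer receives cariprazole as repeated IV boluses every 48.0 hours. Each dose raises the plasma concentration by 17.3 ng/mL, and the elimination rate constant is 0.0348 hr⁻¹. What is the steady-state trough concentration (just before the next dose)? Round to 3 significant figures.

Fraction remaining after one interval: e^(−kτ) = e^(−0.03480 × 48.0) = 0.1882
R = 1 / (1 − 0.1882) = 1.232
Css,max = 17.3 × 1.232 = 21.31 ng/mL
Css,min = Css,max × e^(−kτ) = 21.31 × 0.1882 ≈ 4.01 ng/mL

4.01 ng/mL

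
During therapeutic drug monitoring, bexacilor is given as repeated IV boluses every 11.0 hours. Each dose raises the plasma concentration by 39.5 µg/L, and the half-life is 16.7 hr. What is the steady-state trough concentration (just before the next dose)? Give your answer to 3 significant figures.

k = ln 2 / 16.7 = 0.04151 hr⁻¹
Fraction remaining after one interval: e^(−kτ) = e^(−0.04151 × 11.0) = 0.6335
R = 1 / (1 − 0.6335) = 2.728
Css,max = 39.5 × 2.728 = 107.8 µg/L
Css,min = Css,max × e^(−kτ) = 107.8 × 0.6335 ≈ 68.3 µg/L

68.3 µg/L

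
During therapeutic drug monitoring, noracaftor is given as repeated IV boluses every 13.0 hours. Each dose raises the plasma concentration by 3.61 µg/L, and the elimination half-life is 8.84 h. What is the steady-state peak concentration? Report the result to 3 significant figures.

5.65 µg/L

k = ln 2 / 8.84 = 0.07841 h⁻¹
Fraction remaining after one interval: e^(−kτ) = e^(−0.07841 × 13.0) = 0.3608
R = 1 / (1 − 0.3608) = 1.565
Css,max = 3.61 × 1.565 ≈ 5.65 µg/L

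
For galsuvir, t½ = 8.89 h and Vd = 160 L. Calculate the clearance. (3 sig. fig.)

k = ln 2 / t½ = ln 2 / 8.89 = 0.07797 h⁻¹
CL = k · V = 0.07797 × 160 ≈ 12.5 L/h

12.5 L/h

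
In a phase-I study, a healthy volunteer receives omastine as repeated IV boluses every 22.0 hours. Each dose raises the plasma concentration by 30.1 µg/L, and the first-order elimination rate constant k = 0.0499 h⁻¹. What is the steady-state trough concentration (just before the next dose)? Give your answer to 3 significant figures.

15.1 µg/L

Fraction remaining after one interval: e^(−kτ) = e^(−0.04990 × 22.0) = 0.3336
R = 1 / (1 − 0.3336) = 1.501
Css,max = 30.1 × 1.501 = 45.17 µg/L
Css,min = Css,max × e^(−kτ) = 45.17 × 0.3336 ≈ 15.1 µg/L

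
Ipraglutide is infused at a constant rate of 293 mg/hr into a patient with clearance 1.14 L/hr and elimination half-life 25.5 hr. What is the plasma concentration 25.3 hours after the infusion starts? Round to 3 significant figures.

128 mg/L

Css = rate / CL = 293 / 1.14 = 257.0 mg/L
k = ln 2 / 25.5 = 0.02718 hr⁻¹
C(t) = Css (1 − e^(−kt)) = 257.0 × (1 − e^(−0.6877)) = 257.0 × 0.4973 ≈ 128 mg/L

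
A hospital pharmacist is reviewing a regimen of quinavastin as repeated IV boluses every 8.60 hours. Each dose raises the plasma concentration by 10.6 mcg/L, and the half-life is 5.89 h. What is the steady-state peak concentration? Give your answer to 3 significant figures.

k = ln 2 / 5.89 = 0.1177 h⁻¹
Fraction remaining after one interval: e^(−kτ) = e^(−0.1177 × 8.60) = 0.3635
R = 1 / (1 − 0.3635) = 1.571
Css,max = 10.6 × 1.571 ≈ 16.7 mcg/L

16.7 mcg/L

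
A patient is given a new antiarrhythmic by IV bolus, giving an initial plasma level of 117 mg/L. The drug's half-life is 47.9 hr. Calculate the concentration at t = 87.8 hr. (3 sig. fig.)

k = ln 2 / 47.9 = 0.01447 hr⁻¹
87.8 hr is 1.833 half-lives, so C = 117 × (1/2)^1.833 = 117 × 0.2807 ≈ 32.8 mg/L

32.8 mg/L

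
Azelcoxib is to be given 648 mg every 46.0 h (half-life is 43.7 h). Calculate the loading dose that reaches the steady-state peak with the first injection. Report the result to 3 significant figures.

k = ln 2 / 43.7 = 0.01586 h⁻¹
Accumulation ratio R = 1 / (1 − e^(−kτ)) = 1 / (1 − e^(−0.01586×46.0)) = 1 / (1 − 0.4821) = 1.931
Loading dose = maintenance dose × R = 648 × 1.931 ≈ 1250 mg

1250 mg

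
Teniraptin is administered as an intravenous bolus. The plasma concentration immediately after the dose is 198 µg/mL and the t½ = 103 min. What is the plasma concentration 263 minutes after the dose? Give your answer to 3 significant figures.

33.7 µg/mL

k = ln 2 / 103 = 0.006730 min⁻¹
C(t) = C₀ e^(−kt) = 198 × e^(−0.006730 × 263) = 198 × e^(−1.770) = 198 × 0.1704 ≈ 33.7 µg/mL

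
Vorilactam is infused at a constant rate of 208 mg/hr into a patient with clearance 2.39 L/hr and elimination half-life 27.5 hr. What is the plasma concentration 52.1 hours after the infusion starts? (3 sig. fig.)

Css = rate / CL = 208 / 2.39 = 87.03 µg/mL
k = ln 2 / 27.5 = 0.02521 hr⁻¹
C(t) = Css (1 − e^(−kt)) = 87.03 × (1 − e^(−1.313)) = 87.03 × 0.7310 ≈ 63.6 µg/mL

63.6 µg/mL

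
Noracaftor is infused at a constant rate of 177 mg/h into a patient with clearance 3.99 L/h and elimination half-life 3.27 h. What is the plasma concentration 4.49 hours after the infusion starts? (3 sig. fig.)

27.2 µg/mL

Css = rate / CL = 177 / 3.99 = 44.36 µg/mL
k = ln 2 / 3.27 = 0.2120 h⁻¹
C(t) = Css (1 − e^(−kt)) = 44.36 × (1 − e^(−0.9518)) = 44.36 × 0.6139 ≈ 27.2 µg/mL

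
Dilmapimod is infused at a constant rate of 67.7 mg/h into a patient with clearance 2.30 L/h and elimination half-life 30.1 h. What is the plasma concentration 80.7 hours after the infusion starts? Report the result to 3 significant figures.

24.8 µg/mL

Css = rate / CL = 67.7 / 2.30 = 29.43 µg/mL
k = ln 2 / 30.1 = 0.02303 h⁻¹
C(t) = Css (1 − e^(−kt)) = 29.43 × (1 − e^(−1.858)) = 29.43 × 0.8441 ≈ 24.8 µg/mL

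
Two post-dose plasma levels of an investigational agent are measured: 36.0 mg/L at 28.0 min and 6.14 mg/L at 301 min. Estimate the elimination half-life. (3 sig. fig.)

107 minutes

k = ln(C₁/C₂) / (t₂ − t₁) = ln(36.0/6.14) / (301 − 28.0)
  = 1.769 / 273.0 = 0.006479 min⁻¹
t½ = ln 2 / k = ln 2 / 0.006479 ≈ 107 minutes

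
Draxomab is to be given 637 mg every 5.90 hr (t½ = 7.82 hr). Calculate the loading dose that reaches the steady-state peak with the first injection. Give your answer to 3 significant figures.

k = ln 2 / 7.82 = 0.08864 hr⁻¹
Accumulation ratio R = 1 / (1 − e^(−kτ)) = 1 / (1 − e^(−0.08864×5.90)) = 1 / (1 − 0.5928) = 2.456
Loading dose = maintenance dose × R = 637 × 2.456 ≈ 1560 mg

1560 mg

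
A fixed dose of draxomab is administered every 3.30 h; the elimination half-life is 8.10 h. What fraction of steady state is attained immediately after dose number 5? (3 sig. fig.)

k = ln 2 / 8.10 = 0.08557 h⁻¹
f_n = 1 − e^(−nkτ) = 1 − e^(−5 × 0.08557 × 3.30) = 1 − e^(−1.412) = 1 − 0.2437 ≈ 0.756

0.756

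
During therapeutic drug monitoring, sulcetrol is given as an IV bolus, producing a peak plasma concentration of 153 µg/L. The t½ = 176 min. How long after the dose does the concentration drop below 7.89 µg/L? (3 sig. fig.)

k = ln 2 / 176 = 0.003938 min⁻¹
C(t) = C₀ e^(−kt)  ⇒  t = ln(C₀/C) / k
t = ln(153/7.89) / 0.003938 = 2.965 / 0.003938 ≈ 753 minutes

753 minutes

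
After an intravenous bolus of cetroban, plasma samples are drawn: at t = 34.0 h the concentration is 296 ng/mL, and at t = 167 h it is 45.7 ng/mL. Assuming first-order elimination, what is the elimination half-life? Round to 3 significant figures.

k = ln(C₁/C₂) / (t₂ − t₁) = ln(296/45.7) / (167 − 34.0)
  = 1.868 / 133.0 = 0.01405 h⁻¹
t½ = ln 2 / k = ln 2 / 0.01405 ≈ 49.3 hours

49.3 hours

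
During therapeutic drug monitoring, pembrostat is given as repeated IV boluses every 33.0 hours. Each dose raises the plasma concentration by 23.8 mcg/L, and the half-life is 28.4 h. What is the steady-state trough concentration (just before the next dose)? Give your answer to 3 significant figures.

k = ln 2 / 28.4 = 0.02441 h⁻¹
Fraction remaining after one interval: e^(−kτ) = e^(−0.02441 × 33.0) = 0.4469
R = 1 / (1 − 0.4469) = 1.808
Css,max = 23.8 × 1.808 = 43.03 mcg/L
Css,min = Css,max × e^(−kτ) = 43.03 × 0.4469 ≈ 19.2 mcg/L

19.2 mcg/L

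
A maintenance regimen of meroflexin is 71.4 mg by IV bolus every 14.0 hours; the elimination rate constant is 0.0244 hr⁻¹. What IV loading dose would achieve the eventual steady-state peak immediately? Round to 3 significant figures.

Accumulation ratio R = 1 / (1 − e^(−kτ)) = 1 / (1 − e^(−0.02440×14.0)) = 1 / (1 − 0.7106) = 3.456
Loading dose = maintenance dose × R = 71.4 × 3.456 ≈ 247 mg

247 mg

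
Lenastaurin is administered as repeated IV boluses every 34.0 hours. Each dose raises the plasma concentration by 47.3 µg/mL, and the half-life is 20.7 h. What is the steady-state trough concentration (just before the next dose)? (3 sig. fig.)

22.3 µg/mL

k = ln 2 / 20.7 = 0.03349 h⁻¹
Fraction remaining after one interval: e^(−kτ) = e^(−0.03349 × 34.0) = 0.3203
R = 1 / (1 − 0.3203) = 1.471
Css,max = 47.3 × 1.471 = 69.59 µg/mL
Css,min = Css,max × e^(−kτ) = 69.59 × 0.3203 ≈ 22.3 µg/mL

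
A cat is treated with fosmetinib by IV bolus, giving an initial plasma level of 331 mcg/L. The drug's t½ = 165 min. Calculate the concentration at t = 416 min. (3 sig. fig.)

k = ln 2 / 165 = 0.004201 min⁻¹
C(t) = C₀ e^(−kt) = 331 × e^(−0.004201 × 416) = 331 × e^(−1.748) = 331 × 0.1742 ≈ 57.7 mcg/L

57.7 mcg/L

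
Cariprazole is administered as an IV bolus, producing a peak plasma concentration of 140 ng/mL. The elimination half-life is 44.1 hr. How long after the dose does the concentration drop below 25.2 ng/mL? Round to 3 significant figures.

k = ln 2 / 44.1 = 0.01572 hr⁻¹
C(t) = C₀ e^(−kt)  ⇒  t = ln(C₀/C) / k
t = ln(140/25.2) / 0.01572 = 1.715 / 0.01572 ≈ 109 hours

109 hours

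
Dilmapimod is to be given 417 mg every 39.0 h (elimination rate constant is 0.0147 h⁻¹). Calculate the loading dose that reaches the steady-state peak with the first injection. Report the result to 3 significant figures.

Accumulation ratio R = 1 / (1 − e^(−kτ)) = 1 / (1 − e^(−0.01470×39.0)) = 1 / (1 − 0.5637) = 2.292
Loading dose = maintenance dose × R = 417 × 2.292 ≈ 956 mg

956 mg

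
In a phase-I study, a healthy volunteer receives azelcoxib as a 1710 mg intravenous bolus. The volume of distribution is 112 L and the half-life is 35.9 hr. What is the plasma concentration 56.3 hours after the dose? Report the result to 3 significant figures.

C₀ = dose / V = 1710 / 112 = 15.27 µg/mL
k = ln 2 / 35.9 = 0.01931 hr⁻¹
C(t) = C₀ e^(−kt) = 15.27 × e^(−0.01931 × 56.3) = 15.27 × e^(−1.087) = 15.27 × 0.3372 ≈ 5.15 µg/mL

5.15 µg/mL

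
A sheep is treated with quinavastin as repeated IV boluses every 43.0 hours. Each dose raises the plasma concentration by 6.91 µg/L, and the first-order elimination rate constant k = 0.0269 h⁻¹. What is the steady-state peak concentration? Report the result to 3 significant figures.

10.1 µg/L

Fraction remaining after one interval: e^(−kτ) = e^(−0.02690 × 43.0) = 0.3145
R = 1 / (1 − 0.3145) = 1.459
Css,max = 6.91 × 1.459 ≈ 10.1 µg/L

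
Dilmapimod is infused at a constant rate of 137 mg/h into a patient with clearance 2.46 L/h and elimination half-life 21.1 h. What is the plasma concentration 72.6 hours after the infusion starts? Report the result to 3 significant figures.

50.6 µg/mL

Css = rate / CL = 137 / 2.46 = 55.69 µg/mL
k = ln 2 / 21.1 = 0.03285 h⁻¹
C(t) = Css (1 − e^(−kt)) = 55.69 × (1 − e^(−2.385)) = 55.69 × 0.9079 ≈ 50.6 µg/mL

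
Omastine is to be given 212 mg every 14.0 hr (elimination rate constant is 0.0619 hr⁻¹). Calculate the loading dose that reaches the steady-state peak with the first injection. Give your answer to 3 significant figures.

366 mg

Accumulation ratio R = 1 / (1 − e^(−kτ)) = 1 / (1 − e^(−0.06190×14.0)) = 1 / (1 − 0.4204) = 1.725
Loading dose = maintenance dose × R = 212 × 1.725 ≈ 366 mg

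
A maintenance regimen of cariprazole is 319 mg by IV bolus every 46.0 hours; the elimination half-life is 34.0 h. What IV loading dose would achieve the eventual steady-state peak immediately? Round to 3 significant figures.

k = ln 2 / 34.0 = 0.02039 h⁻¹
Accumulation ratio R = 1 / (1 − e^(−kτ)) = 1 / (1 − e^(−0.02039×46.0)) = 1 / (1 − 0.3915) = 1.643
Loading dose = maintenance dose × R = 319 × 1.643 ≈ 524 mg

524 mg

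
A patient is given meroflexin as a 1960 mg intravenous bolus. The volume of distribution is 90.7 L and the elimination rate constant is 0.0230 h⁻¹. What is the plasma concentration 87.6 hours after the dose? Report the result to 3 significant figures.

C₀ = dose / V = 1960 / 90.7 = 21.61 µg/mL
C(t) = C₀ e^(−kt) = 21.61 × e^(−0.02300 × 87.6) = 21.61 × e^(−2.015) = 21.61 × 0.1333 ≈ 2.88 µg/mL

2.88 µg/mL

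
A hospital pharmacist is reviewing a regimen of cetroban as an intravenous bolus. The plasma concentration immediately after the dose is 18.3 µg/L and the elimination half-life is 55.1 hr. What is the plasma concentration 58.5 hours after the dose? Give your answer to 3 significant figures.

8.77 µg/L

k = ln 2 / 55.1 = 0.01258 hr⁻¹
58.5 hr is 1.062 half-lives, so C = 18.3 × (1/2)^1.062 = 18.3 × 0.4791 ≈ 8.77 µg/L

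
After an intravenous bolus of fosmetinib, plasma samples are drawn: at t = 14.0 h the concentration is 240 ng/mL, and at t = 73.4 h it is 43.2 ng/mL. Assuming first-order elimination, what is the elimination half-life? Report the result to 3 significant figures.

k = ln(C₁/C₂) / (t₂ − t₁) = ln(240/43.2) / (73.4 − 14.0)
  = 1.715 / 59.40 = 0.02887 h⁻¹
t½ = ln 2 / k = ln 2 / 0.02887 ≈ 24.0 hours

24.0 hours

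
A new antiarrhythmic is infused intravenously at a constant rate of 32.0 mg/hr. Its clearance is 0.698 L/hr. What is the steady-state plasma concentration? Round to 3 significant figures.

45.8 µg/mL

Css = infusion rate / CL = 32.0 / 0.698 ≈ 45.8 µg/mL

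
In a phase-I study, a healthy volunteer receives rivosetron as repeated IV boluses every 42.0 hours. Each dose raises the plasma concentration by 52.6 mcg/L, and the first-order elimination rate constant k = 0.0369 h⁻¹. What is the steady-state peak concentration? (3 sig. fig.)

Fraction remaining after one interval: e^(−kτ) = e^(−0.03690 × 42.0) = 0.2123
R = 1 / (1 − 0.2123) = 1.270
Css,max = 52.6 × 1.270 ≈ 66.8 mcg/L

66.8 mcg/L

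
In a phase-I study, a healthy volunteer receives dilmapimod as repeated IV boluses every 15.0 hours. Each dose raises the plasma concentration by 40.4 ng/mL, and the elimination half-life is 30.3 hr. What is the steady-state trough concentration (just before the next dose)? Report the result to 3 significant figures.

98.7 ng/mL

k = ln 2 / 30.3 = 0.02288 hr⁻¹
Fraction remaining after one interval: e^(−kτ) = e^(−0.02288 × 15.0) = 0.7095
R = 1 / (1 − 0.7095) = 3.443
Css,max = 40.4 × 3.443 = 139.1 ng/mL
Css,min = Css,max × e^(−kτ) = 139.1 × 0.7095 ≈ 98.7 ng/mL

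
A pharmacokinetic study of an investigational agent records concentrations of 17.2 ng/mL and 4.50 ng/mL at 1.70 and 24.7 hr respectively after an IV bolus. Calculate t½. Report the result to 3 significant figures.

k = ln(C₁/C₂) / (t₂ − t₁) = ln(17.2/4.50) / (24.7 − 1.70)
  = 1.341 / 23.00 = 0.05830 hr⁻¹
t½ = ln 2 / k = ln 2 / 0.05830 ≈ 11.9 hours

11.9 hours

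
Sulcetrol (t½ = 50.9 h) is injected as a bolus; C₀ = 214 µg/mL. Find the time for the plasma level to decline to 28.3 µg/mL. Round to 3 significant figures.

k = ln 2 / 50.9 = 0.01362 h⁻¹
C(t) = C₀ e^(−kt)  ⇒  t = ln(C₀/C) / k
t = ln(214/28.3) / 0.01362 = 2.023 / 0.01362 ≈ 149 hours

149 hours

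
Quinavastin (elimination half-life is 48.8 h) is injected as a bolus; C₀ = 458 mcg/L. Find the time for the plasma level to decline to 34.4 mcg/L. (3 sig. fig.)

182 hours

k = ln 2 / 48.8 = 0.01420 h⁻¹
C(t) = C₀ e^(−kt)  ⇒  t = ln(C₀/C) / k
t = ln(458/34.4) / 0.01420 = 2.589 / 0.01420 ≈ 182 hours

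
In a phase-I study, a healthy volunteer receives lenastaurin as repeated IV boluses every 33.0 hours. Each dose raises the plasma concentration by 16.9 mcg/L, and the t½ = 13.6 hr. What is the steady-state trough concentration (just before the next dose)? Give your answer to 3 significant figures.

3.86 mcg/L

k = ln 2 / 13.6 = 0.05097 hr⁻¹
Fraction remaining after one interval: e^(−kτ) = e^(−0.05097 × 33.0) = 0.1860
R = 1 / (1 − 0.1860) = 1.229
Css,max = 16.9 × 1.229 = 20.76 mcg/L
Css,min = Css,max × e^(−kτ) = 20.76 × 0.1860 ≈ 3.86 mcg/L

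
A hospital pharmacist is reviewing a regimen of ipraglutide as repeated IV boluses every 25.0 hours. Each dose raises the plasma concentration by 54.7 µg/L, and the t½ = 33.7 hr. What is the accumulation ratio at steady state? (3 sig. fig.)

k = ln 2 / 33.7 = 0.02057 hr⁻¹
Fraction remaining after one interval: e^(−kτ) = e^(−0.02057 × 25.0) = 0.5980
R = 1 / (1 − 0.5980) = 1 / 0.4020 ≈ 2.49

2.49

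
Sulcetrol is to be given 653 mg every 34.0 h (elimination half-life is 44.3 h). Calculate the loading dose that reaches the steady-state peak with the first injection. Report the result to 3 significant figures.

k = ln 2 / 44.3 = 0.01565 h⁻¹
Accumulation ratio R = 1 / (1 − e^(−kτ)) = 1 / (1 − e^(−0.01565×34.0)) = 1 / (1 − 0.5874) = 2.424
Loading dose = maintenance dose × R = 653 × 2.424 ≈ 1580 mg

1580 mg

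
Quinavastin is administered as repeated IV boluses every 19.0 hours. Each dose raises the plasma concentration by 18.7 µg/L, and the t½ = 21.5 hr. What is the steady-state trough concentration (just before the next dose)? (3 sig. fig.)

22.1 µg/L

k = ln 2 / 21.5 = 0.03224 hr⁻¹
Fraction remaining after one interval: e^(−kτ) = e^(−0.03224 × 19.0) = 0.5420
R = 1 / (1 − 0.5420) = 2.183
Css,max = 18.7 × 2.183 = 40.83 µg/L
Css,min = Css,max × e^(−kτ) = 40.83 × 0.5420 ≈ 22.1 µg/L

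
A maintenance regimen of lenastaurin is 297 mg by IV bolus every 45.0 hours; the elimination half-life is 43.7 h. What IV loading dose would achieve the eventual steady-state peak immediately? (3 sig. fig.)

582 mg

k = ln 2 / 43.7 = 0.01586 h⁻¹
Accumulation ratio R = 1 / (1 − e^(−kτ)) = 1 / (1 − e^(−0.01586×45.0)) = 1 / (1 − 0.4898) = 1.960
Loading dose = maintenance dose × R = 297 × 1.960 ≈ 582 mg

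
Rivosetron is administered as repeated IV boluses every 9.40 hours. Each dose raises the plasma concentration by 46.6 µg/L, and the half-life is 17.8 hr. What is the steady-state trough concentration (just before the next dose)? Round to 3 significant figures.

105 µg/L

k = ln 2 / 17.8 = 0.03894 hr⁻¹
Fraction remaining after one interval: e^(−kτ) = e^(−0.03894 × 9.40) = 0.6935
R = 1 / (1 − 0.6935) = 3.262
Css,max = 46.6 × 3.262 = 152.0 µg/L
Css,min = Css,max × e^(−kτ) = 152.0 × 0.6935 ≈ 105 µg/L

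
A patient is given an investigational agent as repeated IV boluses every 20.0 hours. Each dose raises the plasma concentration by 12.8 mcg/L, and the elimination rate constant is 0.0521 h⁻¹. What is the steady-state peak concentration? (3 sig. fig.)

Fraction remaining after one interval: e^(−kτ) = e^(−0.05210 × 20.0) = 0.3527
R = 1 / (1 − 0.3527) = 1.545
Css,max = 12.8 × 1.545 ≈ 19.8 mcg/L

19.8 mcg/L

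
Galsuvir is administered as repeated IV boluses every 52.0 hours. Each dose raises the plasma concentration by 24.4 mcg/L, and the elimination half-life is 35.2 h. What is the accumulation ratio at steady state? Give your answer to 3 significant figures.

1.56

k = ln 2 / 35.2 = 0.01969 h⁻¹
Fraction remaining after one interval: e^(−kτ) = e^(−0.01969 × 52.0) = 0.3592
R = 1 / (1 − 0.3592) = 1 / 0.6408 ≈ 1.56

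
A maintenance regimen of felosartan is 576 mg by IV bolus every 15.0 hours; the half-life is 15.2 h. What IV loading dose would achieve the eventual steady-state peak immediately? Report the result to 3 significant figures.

k = ln 2 / 15.2 = 0.04560 h⁻¹
Accumulation ratio R = 1 / (1 − e^(−kτ)) = 1 / (1 − e^(−0.04560×15.0)) = 1 / (1 − 0.5046) = 2.018
Loading dose = maintenance dose × R = 576 × 2.018 ≈ 1160 mg

1160 mg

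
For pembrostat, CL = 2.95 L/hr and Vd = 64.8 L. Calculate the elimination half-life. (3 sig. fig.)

15.2 hours

k = CL / V = 2.95 / 64.8 = 0.04552 hr⁻¹
t½ = ln 2 / k = ln 2 / 0.04552 ≈ 15.2 hours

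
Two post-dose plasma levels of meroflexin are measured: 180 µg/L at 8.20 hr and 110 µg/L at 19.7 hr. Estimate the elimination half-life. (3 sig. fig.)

16.2 hours

k = ln(C₁/C₂) / (t₂ − t₁) = ln(180/110) / (19.7 − 8.20)
  = 0.4925 / 11.50 = 0.04282 hr⁻¹
t½ = ln 2 / k = ln 2 / 0.04282 ≈ 16.2 hours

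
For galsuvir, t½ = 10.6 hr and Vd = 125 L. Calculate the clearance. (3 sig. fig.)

8.17 L/hr

k = ln 2 / t½ = ln 2 / 10.6 = 0.06539 hr⁻¹
CL = k · V = 0.06539 × 125 ≈ 8.17 L/hr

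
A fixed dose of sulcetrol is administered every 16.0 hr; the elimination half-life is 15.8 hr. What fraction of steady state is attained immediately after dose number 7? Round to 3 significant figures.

0.993

k = ln 2 / 15.8 = 0.04387 hr⁻¹
f_n = 1 − e^(−nkτ) = 1 − e^(−7 × 0.04387 × 16.0) = 1 − e^(−4.913) = 1 − 0.007347 ≈ 0.993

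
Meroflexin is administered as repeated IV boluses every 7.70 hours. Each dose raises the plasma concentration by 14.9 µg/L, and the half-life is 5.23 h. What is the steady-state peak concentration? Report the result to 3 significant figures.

k = ln 2 / 5.23 = 0.1325 h⁻¹
Fraction remaining after one interval: e^(−kτ) = e^(−0.1325 × 7.70) = 0.3604
R = 1 / (1 − 0.3604) = 1.564
Css,max = 14.9 × 1.564 ≈ 23.3 µg/L

23.3 µg/L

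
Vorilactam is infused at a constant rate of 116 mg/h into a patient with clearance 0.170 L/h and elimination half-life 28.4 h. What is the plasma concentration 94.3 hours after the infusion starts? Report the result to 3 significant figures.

Css = rate / CL = 116 / 0.170 = 682.4 mg/L
k = ln 2 / 28.4 = 0.02441 h⁻¹
C(t) = Css (1 − e^(−kt)) = 682.4 × (1 − e^(−2.302)) = 682.4 × 0.8999 ≈ 614 mg/L

614 mg/L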